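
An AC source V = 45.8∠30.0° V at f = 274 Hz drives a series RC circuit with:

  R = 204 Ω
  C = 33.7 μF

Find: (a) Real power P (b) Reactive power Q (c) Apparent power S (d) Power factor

Step 1 — Angular frequency: ω = 2π·f = 2π·274 = 1722 rad/s.
Step 2 — Component impedances:
  R: Z = R = 204 Ω
  C: Z = 1/(jωC) = -j/(ω·C) = 0 - j17.24 Ω
Step 3 — Series combination: Z_total = R + C = 204 - j17.24 Ω = 204.7∠-4.8° Ω.
Step 4 — Source phasor: V = 45.8∠30.0° V = 39.66 + j22.9 V.
Step 5 — Current: I = V / Z = 0.1836 + j0.1278 A = 0.2237∠34.8° A.
Step 6 — Complex power: S = V·I* = 10.21 - j0.8626 VA.
Step 7 — Real power: P = Re(S) = 10.21 W.
Step 8 — Reactive power: Q = Im(S) = -0.8626 VAR.
Step 9 — Apparent power: |S| = 10.25 VA.
Step 10 — Power factor: PF = P/|S| = 0.9964 (leading).

(a) P = 10.21 W  (b) Q = -0.8626 VAR  (c) S = 10.25 VA  (d) PF = 0.9964 (leading)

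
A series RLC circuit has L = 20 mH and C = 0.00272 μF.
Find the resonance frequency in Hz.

Step 1 — Resonance condition Im(Z)=0 gives ω₀ = 1/√(LC).
Step 2 — ω₀ = 1/√(0.02·2.72e-09) = 1.356e+05 rad/s.
Step 3 — f₀ = ω₀/(2π) = 2.158e+04 Hz.

f₀ = 2.158e+04 Hz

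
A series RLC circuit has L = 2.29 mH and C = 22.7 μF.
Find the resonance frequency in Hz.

Step 1 — Resonance condition Im(Z)=0 gives ω₀ = 1/√(LC).
Step 2 — ω₀ = 1/√(0.00229·2.27e-05) = 4386 rad/s.
Step 3 — f₀ = ω₀/(2π) = 698.1 Hz.

f₀ = 698.1 Hz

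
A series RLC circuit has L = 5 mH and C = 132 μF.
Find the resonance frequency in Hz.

Step 1 — Resonance condition Im(Z)=0 gives ω₀ = 1/√(LC).
Step 2 — ω₀ = 1/√(0.005·0.000132) = 1231 rad/s.
Step 3 — f₀ = ω₀/(2π) = 195.9 Hz.

f₀ = 195.9 Hz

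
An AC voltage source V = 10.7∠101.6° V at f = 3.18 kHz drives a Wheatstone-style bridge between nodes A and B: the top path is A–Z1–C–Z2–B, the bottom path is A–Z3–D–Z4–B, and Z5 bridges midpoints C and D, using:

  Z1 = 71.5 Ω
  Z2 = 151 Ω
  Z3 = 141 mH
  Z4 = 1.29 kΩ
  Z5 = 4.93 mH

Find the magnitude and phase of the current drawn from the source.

Step 1 — Angular frequency: ω = 2π·f = 2π·3180 = 1.998e+04 rad/s.
Step 2 — Component impedances:
  Z1: Z = R = 71.5 Ω
  Z2: Z = R = 151 Ω
  Z3: Z = jωL = j·1.998e+04·0.141 = 0 + j2817 Ω
  Z4: Z = R = 1290 Ω
  Z5: Z = jωL = j·1.998e+04·0.00493 = 0 + j98.5 Ω
Step 3 — Bridge requires nodal analysis (the Z5 bridge couples midpoints C and D, so the two paths cannot be reduced to a simple series/parallel combination). Setting node B to ground and injecting 1 A at node A, the 3-node admittance system at A, C, D solves to V_A = Z_AB = 206.2 + j2.814 Ω = 206.2∠0.8° Ω.
Step 4 — Source phasor: V = 10.7∠101.6° V = -2.152 + j10.48 V.
Step 5 — Ohm's law: I = V / Z_total = (-2.152 + j10.48) / (206.2 + j2.814) = -0.009739 + j0.05097 A.
Step 6 — Convert to polar: |I| = 0.05189 A, ∠I = 100.8°.

I = 0.05189∠100.8° A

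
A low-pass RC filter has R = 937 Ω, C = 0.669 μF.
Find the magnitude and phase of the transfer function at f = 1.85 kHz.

Step 1 — Angular frequency: ω = 2π·1850 = 1.162e+04 rad/s.
Step 2 — Transfer function: H(jω) = 1/(1 + jωRC).
Step 3 — Denominator: 1 + jωRC = 1 + j·1.162e+04·937·6.69e-07 = 1 + j7.286.
Step 4 — H = 0.01849 - j0.1347.
Step 5 — Magnitude: |H| = 0.136 (-17.3 dB); phase: φ = -82.2°.

|H| = 0.136 (-17.3 dB), φ = -82.2°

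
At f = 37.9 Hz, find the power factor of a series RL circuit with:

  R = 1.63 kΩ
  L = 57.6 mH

Step 1 — Angular frequency: ω = 2π·f = 2π·37.9 = 238.1 rad/s.
Step 2 — Component impedances:
  R: Z = R = 1630 Ω
  L: Z = jωL = j·238.1·0.0576 = 0 + j13.72 Ω
Step 3 — Series combination: Z_total = R + L = 1630 + j13.72 Ω = 1630∠0.5° Ω.
Step 4 — Power factor: PF = cos(φ) = Re(Z)/|Z| = 1630/1630 = 1.
Step 5 — Type: Im(Z) = 13.72 ⇒ lagging (phase φ = 0.5°).

PF = 1 (lagging, φ = 0.5°)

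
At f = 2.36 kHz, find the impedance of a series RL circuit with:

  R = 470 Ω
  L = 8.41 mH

Step 1 — Angular frequency: ω = 2π·f = 2π·2360 = 1.483e+04 rad/s.
Step 2 — Component impedances:
  R: Z = R = 470 Ω
  L: Z = jωL = j·1.483e+04·0.00841 = 0 + j124.7 Ω
Step 3 — Series combination: Z_total = R + L = 470 + j124.7 Ω = 486.3∠14.9° Ω.

Z = 470 + j124.7 Ω = 486.3∠14.9° Ω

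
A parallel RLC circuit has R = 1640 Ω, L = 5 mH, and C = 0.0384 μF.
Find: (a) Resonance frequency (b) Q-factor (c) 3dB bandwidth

Step 1 — Resonance: ω₀ = 1/√(LC) = 1/√(0.005·3.84e-08) = 7.217e+04 rad/s.
Step 2 — f₀ = ω₀/(2π) = 1.149e+04 Hz.
Step 3 — Parallel Q: Q = R/(ω₀L) = 1640/(7.217e+04·0.005) = 4.545.
Step 4 — Bandwidth: Δω = ω₀/Q = 1.588e+04 rad/s; BW = Δω/(2π) = 2527 Hz.

(a) f₀ = 1.149e+04 Hz  (b) Q = 4.545  (c) BW = 2527 Hz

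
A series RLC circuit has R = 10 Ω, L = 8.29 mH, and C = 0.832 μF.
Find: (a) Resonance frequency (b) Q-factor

Step 1 — Resonance condition Im(Z)=0 gives ω₀ = 1/√(LC).
Step 2 — ω₀ = 1/√(0.00829·8.32e-07) = 1.204e+04 rad/s.
Step 3 — f₀ = ω₀/(2π) = 1916 Hz.
Step 4 — Series Q: Q = ω₀L/R = 1.204e+04·0.00829/10 = 9.982.

(a) f₀ = 1916 Hz  (b) Q = 9.982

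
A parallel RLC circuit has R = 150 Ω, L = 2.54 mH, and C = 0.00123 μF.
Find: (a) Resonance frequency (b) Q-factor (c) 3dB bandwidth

Step 1 — Resonance: ω₀ = 1/√(LC) = 1/√(0.00254·1.23e-09) = 5.658e+05 rad/s.
Step 2 — f₀ = ω₀/(2π) = 9.004e+04 Hz.
Step 3 — Parallel Q: Q = R/(ω₀L) = 150/(5.658e+05·0.00254) = 0.1044.
Step 4 — Bandwidth: Δω = ω₀/Q = 5.42e+06 rad/s; BW = Δω/(2π) = 8.626e+05 Hz.

(a) f₀ = 9.004e+04 Hz  (b) Q = 0.1044  (c) BW = 8.626e+05 Hz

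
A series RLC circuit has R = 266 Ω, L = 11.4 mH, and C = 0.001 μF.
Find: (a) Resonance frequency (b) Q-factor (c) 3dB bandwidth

Step 1 — Resonance: ω₀ = 1/√(LC) = 1/√(0.0114·1e-09) = 2.962e+05 rad/s.
Step 2 — f₀ = ω₀/(2π) = 4.714e+04 Hz.
Step 3 — Series Q: Q = ω₀L/R = 2.962e+05·0.0114/266 = 12.69.
Step 4 — Bandwidth: Δω = ω₀/Q = 2.333e+04 rad/s; BW = Δω/(2π) = 3714 Hz.

(a) f₀ = 4.714e+04 Hz  (b) Q = 12.69  (c) BW = 3714 Hz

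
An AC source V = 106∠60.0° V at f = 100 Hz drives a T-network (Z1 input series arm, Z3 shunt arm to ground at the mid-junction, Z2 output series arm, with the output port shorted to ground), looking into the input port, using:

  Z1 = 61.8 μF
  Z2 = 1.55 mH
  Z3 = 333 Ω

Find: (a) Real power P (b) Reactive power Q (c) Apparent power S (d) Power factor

Step 1 — Angular frequency: ω = 2π·f = 2π·100 = 628.3 rad/s.
Step 2 — Component impedances:
  Z1: Z = 1/(jωC) = -j/(ω·C) = 0 - j25.75 Ω
  Z2: Z = jωL = j·628.3·0.00155 = 0 + j0.9739 Ω
  Z3: Z = R = 333 Ω
Step 3 — With the output port shorted to ground, the output series arm Z2 runs from the junction to ground; the shunt arm Z3 also runs from the junction to ground. They appear in parallel: Z3 || Z2 = 0.002848 + j0.9739 Ω.
Step 4 — Series with input arm Z1: Z_in = Z1 + (Z3 || Z2) = 0.002848 - j24.78 Ω = 24.78∠-90.0° Ω.
Step 5 — Source phasor: V = 106∠60.0° V = 53 + j91.8 V.
Step 6 — Current: I = V / Z = -3.704 + j2.139 A = 4.278∠150.0° A.
Step 7 — Complex power: S = V·I* = 0.05212 - j453.4 VA.
Step 8 — Real power: P = Re(S) = 0.05212 W.
Step 9 — Reactive power: Q = Im(S) = -453.4 VAR.
Step 10 — Apparent power: |S| = 453.4 VA.
Step 11 — Power factor: PF = P/|S| = 0.0001149 (leading).

(a) P = 0.05212 W  (b) Q = -453.4 VAR  (c) S = 453.4 VA  (d) PF = 0.0001149 (leading)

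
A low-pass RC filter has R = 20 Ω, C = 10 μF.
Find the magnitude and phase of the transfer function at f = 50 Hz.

Step 1 — Angular frequency: ω = 2π·50 = 314.2 rad/s.
Step 2 — Transfer function: H(jω) = 1/(1 + jωRC).
Step 3 — Denominator: 1 + jωRC = 1 + j·314.2·20·1e-05 = 1 + j0.06283.
Step 4 — H = 0.9961 - j0.06258.
Step 5 — Magnitude: |H| = 0.998 (-0.0 dB); phase: φ = -3.6°.

|H| = 0.998 (-0.0 dB), φ = -3.6°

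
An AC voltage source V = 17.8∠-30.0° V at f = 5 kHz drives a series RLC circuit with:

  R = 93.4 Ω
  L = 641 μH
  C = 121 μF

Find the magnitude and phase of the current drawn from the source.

Step 1 — Angular frequency: ω = 2π·f = 2π·5000 = 3.142e+04 rad/s.
Step 2 — Component impedances:
  R: Z = R = 93.4 Ω
  L: Z = jωL = j·3.142e+04·0.000641 = 0 + j20.14 Ω
  C: Z = 1/(jωC) = -j/(ω·C) = 0 - j0.2631 Ω
Step 3 — Series combination: Z_total = R + L + C = 93.4 + j19.87 Ω = 95.49∠12.0° Ω.
Step 4 — Source phasor: V = 17.8∠-30.0° V = 15.42 - j8.9 V.
Step 5 — Ohm's law: I = V / Z_total = (15.42 - j8.9) / (93.4 + j19.87) = 0.1385 - j0.1248 A.
Step 6 — Convert to polar: |I| = 0.1864 A, ∠I = -42.0°.

I = 0.1864∠-42.0° A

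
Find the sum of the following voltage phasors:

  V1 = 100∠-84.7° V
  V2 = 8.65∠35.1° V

Step 1 — Convert each phasor to rectangular form:
  V1 = 100·(cos(-84.7°) + j·sin(-84.7°)) = 9.237 - j99.57 V
  V2 = 8.65·(cos(35.1°) + j·sin(35.1°)) = 7.077 + j4.974 V
Step 2 — Sum components: V_total = 16.31 - j94.6 V.
Step 3 — Convert to polar: |V_total| = 96 V, ∠V_total = -80.2°.

V_total = 96∠-80.2° V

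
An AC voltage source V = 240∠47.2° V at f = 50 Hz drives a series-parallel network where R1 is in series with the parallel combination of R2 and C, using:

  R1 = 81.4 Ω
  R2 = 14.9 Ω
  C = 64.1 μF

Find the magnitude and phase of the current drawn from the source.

Step 1 — Angular frequency: ω = 2π·f = 2π·50 = 314.2 rad/s.
Step 2 — Component impedances:
  R1: Z = R = 81.4 Ω
  R2: Z = R = 14.9 Ω
  C: Z = 1/(jωC) = -j/(ω·C) = 0 - j49.66 Ω
Step 3 — Parallel branch: R2 || C = 1/(1/R2 + 1/C) = 13.67 - j4.101 Ω.
Step 4 — Series with R1: Z_total = R1 + (R2 || C) = 95.07 - j4.101 Ω = 95.16∠-2.5° Ω.
Step 5 — Source phasor: V = 240∠47.2° V = 163.1 + j176.1 V.
Step 6 — Ohm's law: I = V / Z_total = (163.1 + j176.1) / (95.07 - j4.101) = 1.632 + j1.923 A.
Step 7 — Convert to polar: |I| = 2.522 A, ∠I = 49.7°.

I = 2.522∠49.7° A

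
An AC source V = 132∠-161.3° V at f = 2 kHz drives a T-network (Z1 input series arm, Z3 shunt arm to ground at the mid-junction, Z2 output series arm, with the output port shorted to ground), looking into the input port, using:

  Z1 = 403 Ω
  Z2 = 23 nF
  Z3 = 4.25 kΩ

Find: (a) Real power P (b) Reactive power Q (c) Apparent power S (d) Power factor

Step 1 — Angular frequency: ω = 2π·f = 2π·2000 = 1.257e+04 rad/s.
Step 2 — Component impedances:
  Z1: Z = R = 403 Ω
  Z2: Z = 1/(jωC) = -j/(ω·C) = 0 - j3460 Ω
  Z3: Z = R = 4250 Ω
Step 3 — With the output port shorted to ground, the output series arm Z2 runs from the junction to ground; the shunt arm Z3 also runs from the junction to ground. They appear in parallel: Z3 || Z2 = 1694 - j2081 Ω.
Step 4 — Series with input arm Z1: Z_in = Z1 + (Z3 || Z2) = 2097 - j2081 Ω = 2954∠-44.8° Ω.
Step 5 — Source phasor: V = 132∠-161.3° V = -125 - j42.32 V.
Step 6 — Current: I = V / Z = -0.01995 - j0.03998 A = 0.04468∠-116.5° A.
Step 7 — Complex power: S = V·I* = 4.187 - j4.154 VA.
Step 8 — Real power: P = Re(S) = 4.187 W.
Step 9 — Reactive power: Q = Im(S) = -4.154 VAR.
Step 10 — Apparent power: |S| = 5.898 VA.
Step 11 — Power factor: PF = P/|S| = 0.7098 (leading).

(a) P = 4.187 W  (b) Q = -4.154 VAR  (c) S = 5.898 VA  (d) PF = 0.7098 (leading)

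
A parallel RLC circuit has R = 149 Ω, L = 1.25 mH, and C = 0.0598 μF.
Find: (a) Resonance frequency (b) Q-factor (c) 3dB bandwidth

Step 1 — Resonance: ω₀ = 1/√(LC) = 1/√(0.00125·5.98e-08) = 1.157e+05 rad/s.
Step 2 — f₀ = ω₀/(2π) = 1.841e+04 Hz.
Step 3 — Parallel Q: Q = R/(ω₀L) = 149/(1.157e+05·0.00125) = 1.031.
Step 4 — Bandwidth: Δω = ω₀/Q = 1.122e+05 rad/s; BW = Δω/(2π) = 1.786e+04 Hz.

(a) f₀ = 1.841e+04 Hz  (b) Q = 1.031  (c) BW = 1.786e+04 Hz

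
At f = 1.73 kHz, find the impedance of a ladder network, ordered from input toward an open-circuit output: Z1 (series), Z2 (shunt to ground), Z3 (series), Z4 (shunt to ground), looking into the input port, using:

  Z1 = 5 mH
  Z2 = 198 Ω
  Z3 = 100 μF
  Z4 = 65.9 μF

Step 1 — Angular frequency: ω = 2π·f = 2π·1730 = 1.087e+04 rad/s.
Step 2 — Component impedances:
  Z1: Z = jωL = j·1.087e+04·0.005 = 0 + j54.35 Ω
  Z2: Z = R = 198 Ω
  Z3: Z = 1/(jωC) = -j/(ω·C) = 0 - j0.92 Ω
  Z4: Z = 1/(jωC) = -j/(ω·C) = 0 - j1.396 Ω
Step 3 — Ladder network (open output): work backward from the far end, alternating series and parallel combinations. Z_in = 0.02709 + j52.03 Ω = 52.03∠90.0° Ω.

Z = 0.02709 + j52.03 Ω = 52.03∠90.0° Ω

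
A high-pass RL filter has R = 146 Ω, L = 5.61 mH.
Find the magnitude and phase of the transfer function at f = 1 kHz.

Step 1 — Angular frequency: ω = 2π·1000 = 6283 rad/s.
Step 2 — Transfer function: H(jω) = jωL/(R + jωL).
Step 3 — Numerator jωL = j·35.25; denominator R + jωL = 146 + j35.25.
Step 4 — H = 0.05508 + j0.2281.
Step 5 — Magnitude: |H| = 0.2347 (-12.6 dB); phase: φ = 76.4°.

|H| = 0.2347 (-12.6 dB), φ = 76.4°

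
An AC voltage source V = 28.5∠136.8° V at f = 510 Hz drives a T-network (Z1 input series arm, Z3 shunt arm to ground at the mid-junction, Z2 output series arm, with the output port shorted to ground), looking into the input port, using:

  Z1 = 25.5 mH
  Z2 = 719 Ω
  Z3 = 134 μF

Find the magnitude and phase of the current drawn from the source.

Step 1 — Angular frequency: ω = 2π·f = 2π·510 = 3204 rad/s.
Step 2 — Component impedances:
  Z1: Z = jωL = j·3204·0.0255 = 0 + j81.71 Ω
  Z2: Z = R = 719 Ω
  Z3: Z = 1/(jωC) = -j/(ω·C) = 0 - j2.329 Ω
Step 3 — With the output port shorted to ground, the output series arm Z2 runs from the junction to ground; the shunt arm Z3 also runs from the junction to ground. They appear in parallel: Z3 || Z2 = 0.007543 - j2.329 Ω.
Step 4 — Series with input arm Z1: Z_in = Z1 + (Z3 || Z2) = 0.007543 + j79.38 Ω = 79.38∠90.0° Ω.
Step 5 — Source phasor: V = 28.5∠136.8° V = -20.78 + j19.51 V.
Step 6 — Ohm's law: I = V / Z_total = (-20.78 + j19.51) / (0.007543 + j79.38) = 0.2457 + j0.2617 A.
Step 7 — Convert to polar: |I| = 0.359 A, ∠I = 46.8°.

I = 0.359∠46.8° A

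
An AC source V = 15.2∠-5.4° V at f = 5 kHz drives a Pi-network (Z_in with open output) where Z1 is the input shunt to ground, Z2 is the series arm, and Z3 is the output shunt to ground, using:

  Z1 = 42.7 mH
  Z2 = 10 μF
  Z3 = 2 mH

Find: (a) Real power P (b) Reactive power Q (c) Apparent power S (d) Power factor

Step 1 — Angular frequency: ω = 2π·f = 2π·5000 = 3.142e+04 rad/s.
Step 2 — Component impedances:
  Z1: Z = jωL = j·3.142e+04·0.0427 = 0 + j1341 Ω
  Z2: Z = 1/(jωC) = -j/(ω·C) = 0 - j3.183 Ω
  Z3: Z = jωL = j·3.142e+04·0.002 = 0 + j62.83 Ω
Step 3 — With open output, the series arm Z2 and the output shunt Z3 appear in series to ground: Z2 + Z3 = 0 + j59.65 Ω.
Step 4 — Parallel with input shunt Z1: Z_in = Z1 || (Z2 + Z3) = 0 + j57.11 Ω = 57.11∠90.0° Ω.
Step 5 — Source phasor: V = 15.2∠-5.4° V = 15.13 - j1.43 V.
Step 6 — Current: I = V / Z = -0.02505 - j0.265 A = 0.2662∠-95.4° A.
Step 7 — Complex power: S = V·I* = 0 + j4.046 VA.
Step 8 — Real power: P = Re(S) = 0 W.
Step 9 — Reactive power: Q = Im(S) = 4.046 VAR.
Step 10 — Apparent power: |S| = 4.046 VA.
Step 11 — Power factor: PF = P/|S| = 0 (lagging).

(a) P = 0 W  (b) Q = 4.046 VAR  (c) S = 4.046 VA  (d) PF = 0 (lagging)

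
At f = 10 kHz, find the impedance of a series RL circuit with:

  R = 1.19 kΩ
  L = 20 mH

Step 1 — Angular frequency: ω = 2π·f = 2π·1e+04 = 6.283e+04 rad/s.
Step 2 — Component impedances:
  R: Z = R = 1190 Ω
  L: Z = jωL = j·6.283e+04·0.02 = 0 + j1257 Ω
Step 3 — Series combination: Z_total = R + L = 1190 + j1257 Ω = 1731∠46.6° Ω.

Z = 1190 + j1257 Ω = 1731∠46.6° Ω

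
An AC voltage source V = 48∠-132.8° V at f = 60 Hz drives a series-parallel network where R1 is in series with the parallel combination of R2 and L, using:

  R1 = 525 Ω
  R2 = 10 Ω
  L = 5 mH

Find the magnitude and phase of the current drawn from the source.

Step 1 — Angular frequency: ω = 2π·f = 2π·60 = 377 rad/s.
Step 2 — Component impedances:
  R1: Z = R = 525 Ω
  R2: Z = R = 10 Ω
  L: Z = jωL = j·377·0.005 = 0 + j1.885 Ω
Step 3 — Parallel branch: R2 || L = 1/(1/R2 + 1/L) = 0.3431 + j1.82 Ω.
Step 4 — Series with R1: Z_total = R1 + (R2 || L) = 525.3 + j1.82 Ω = 525.3∠0.2° Ω.
Step 5 — Source phasor: V = 48∠-132.8° V = -32.61 - j35.22 V.
Step 6 — Ohm's law: I = V / Z_total = (-32.61 - j35.22) / (525.3 + j1.82) = -0.06231 - j0.06682 A.
Step 7 — Convert to polar: |I| = 0.09137 A, ∠I = -133.0°.

I = 0.09137∠-133.0° A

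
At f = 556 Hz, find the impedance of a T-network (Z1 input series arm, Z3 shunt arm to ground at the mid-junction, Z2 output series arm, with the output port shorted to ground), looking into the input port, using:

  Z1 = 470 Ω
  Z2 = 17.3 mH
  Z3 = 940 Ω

Step 1 — Angular frequency: ω = 2π·f = 2π·556 = 3493 rad/s.
Step 2 — Component impedances:
  Z1: Z = R = 470 Ω
  Z2: Z = jωL = j·3493·0.0173 = 0 + j60.44 Ω
  Z3: Z = R = 940 Ω
Step 3 — With the output port shorted to ground, the output series arm Z2 runs from the junction to ground; the shunt arm Z3 also runs from the junction to ground. They appear in parallel: Z3 || Z2 = 3.87 + j60.19 Ω.
Step 4 — Series with input arm Z1: Z_in = Z1 + (Z3 || Z2) = 473.9 + j60.19 Ω = 477.7∠7.2° Ω.

Z = 473.9 + j60.19 Ω = 477.7∠7.2° Ω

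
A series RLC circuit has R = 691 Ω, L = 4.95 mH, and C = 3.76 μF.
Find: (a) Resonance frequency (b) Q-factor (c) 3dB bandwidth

Step 1 — Resonance condition Im(Z)=0 gives ω₀ = 1/√(LC).
Step 2 — ω₀ = 1/√(0.00495·3.76e-06) = 7330 rad/s.
Step 3 — f₀ = ω₀/(2π) = 1167 Hz.
Step 4 — Series Q: Q = ω₀L/R = 7330·0.00495/691 = 0.05251.
Step 5 — 3dB bandwidth: Δω = ω₀/Q = 1.396e+05 rad/s; BW = Δω/(2π) = 2.222e+04 Hz.

(a) f₀ = 1167 Hz  (b) Q = 0.05251  (c) BW = 2.222e+04 Hz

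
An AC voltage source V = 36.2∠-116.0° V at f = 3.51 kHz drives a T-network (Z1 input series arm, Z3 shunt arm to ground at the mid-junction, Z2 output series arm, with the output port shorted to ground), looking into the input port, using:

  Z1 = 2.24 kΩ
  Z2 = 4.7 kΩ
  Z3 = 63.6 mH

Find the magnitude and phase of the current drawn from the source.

Step 1 — Angular frequency: ω = 2π·f = 2π·3510 = 2.205e+04 rad/s.
Step 2 — Component impedances:
  Z1: Z = R = 2240 Ω
  Z2: Z = R = 4700 Ω
  Z3: Z = jωL = j·2.205e+04·0.0636 = 0 + j1403 Ω
Step 3 — With the output port shorted to ground, the output series arm Z2 runs from the junction to ground; the shunt arm Z3 also runs from the junction to ground. They appear in parallel: Z3 || Z2 = 384.4 + j1288 Ω.
Step 4 — Series with input arm Z1: Z_in = Z1 + (Z3 || Z2) = 2624 + j1288 Ω = 2923∠26.1° Ω.
Step 5 — Source phasor: V = 36.2∠-116.0° V = -15.87 - j32.54 V.
Step 6 — Ohm's law: I = V / Z_total = (-15.87 - j32.54) / (2624 + j1288) = -0.009777 - j0.0076 A.
Step 7 — Convert to polar: |I| = 0.01238 A, ∠I = -142.1°.

I = 0.01238∠-142.1° A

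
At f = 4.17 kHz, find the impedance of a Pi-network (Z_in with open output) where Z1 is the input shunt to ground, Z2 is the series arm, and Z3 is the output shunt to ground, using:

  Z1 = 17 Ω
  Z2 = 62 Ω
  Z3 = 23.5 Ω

Step 1 — Angular frequency: ω = 2π·f = 2π·4170 = 2.62e+04 rad/s.
Step 2 — Component impedances:
  Z1: Z = R = 17 Ω
  Z2: Z = R = 62 Ω
  Z3: Z = R = 23.5 Ω
Step 3 — With open output, the series arm Z2 and the output shunt Z3 appear in series to ground: Z2 + Z3 = 85.5 Ω.
Step 4 — Parallel with input shunt Z1: Z_in = Z1 || (Z2 + Z3) = 14.18 Ω = 14.18∠0.0° Ω.

Z = 14.18 Ω = 14.18∠0.0° Ω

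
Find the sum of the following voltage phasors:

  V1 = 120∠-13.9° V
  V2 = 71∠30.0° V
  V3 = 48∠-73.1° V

Step 1 — Convert each phasor to rectangular form:
  V1 = 120·(cos(-13.9°) + j·sin(-13.9°)) = 116.5 - j28.83 V
  V2 = 71·(cos(30.0°) + j·sin(30.0°)) = 61.49 + j35.5 V
  V3 = 48·(cos(-73.1°) + j·sin(-73.1°)) = 13.95 - j45.93 V
Step 2 — Sum components: V_total = 191.9 - j39.25 V.
Step 3 — Convert to polar: |V_total| = 195.9 V, ∠V_total = -11.6°.

V_total = 195.9∠-11.6° V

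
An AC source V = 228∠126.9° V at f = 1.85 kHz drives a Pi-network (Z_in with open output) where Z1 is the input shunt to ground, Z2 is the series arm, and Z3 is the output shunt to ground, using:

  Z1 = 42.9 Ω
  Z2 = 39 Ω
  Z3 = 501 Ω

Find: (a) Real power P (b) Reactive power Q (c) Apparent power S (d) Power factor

Step 1 — Angular frequency: ω = 2π·f = 2π·1850 = 1.162e+04 rad/s.
Step 2 — Component impedances:
  Z1: Z = R = 42.9 Ω
  Z2: Z = R = 39 Ω
  Z3: Z = R = 501 Ω
Step 3 — With open output, the series arm Z2 and the output shunt Z3 appear in series to ground: Z2 + Z3 = 540 Ω.
Step 4 — Parallel with input shunt Z1: Z_in = Z1 || (Z2 + Z3) = 39.74 Ω = 39.74∠0.0° Ω.
Step 5 — Source phasor: V = 228∠126.9° V = -136.9 + j182.3 V.
Step 6 — Current: I = V / Z = -3.445 + j4.588 A = 5.737∠126.9° A.
Step 7 — Complex power: S = V·I* = 1308 VA.
Step 8 — Real power: P = Re(S) = 1308 W.
Step 9 — Reactive power: Q = Im(S) = 0 VAR.
Step 10 — Apparent power: |S| = 1308 VA.
Step 11 — Power factor: PF = P/|S| = 1 (unity).

(a) P = 1308 W  (b) Q = 0 VAR  (c) S = 1308 VA  (d) PF = 1 (unity)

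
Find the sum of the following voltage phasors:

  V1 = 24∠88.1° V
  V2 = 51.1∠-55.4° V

Step 1 — Convert each phasor to rectangular form:
  V1 = 24·(cos(88.1°) + j·sin(88.1°)) = 0.7957 + j23.99 V
  V2 = 51.1·(cos(-55.4°) + j·sin(-55.4°)) = 29.02 - j42.06 V
Step 2 — Sum components: V_total = 29.81 - j18.08 V.
Step 3 — Convert to polar: |V_total| = 34.86 V, ∠V_total = -31.2°.

V_total = 34.86∠-31.2° V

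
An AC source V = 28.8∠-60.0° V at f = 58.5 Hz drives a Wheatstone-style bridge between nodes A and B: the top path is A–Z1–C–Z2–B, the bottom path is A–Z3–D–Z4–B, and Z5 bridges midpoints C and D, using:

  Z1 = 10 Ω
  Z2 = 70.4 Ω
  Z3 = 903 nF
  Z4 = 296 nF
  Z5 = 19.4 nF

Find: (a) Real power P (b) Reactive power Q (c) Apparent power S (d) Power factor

Step 1 — Angular frequency: ω = 2π·f = 2π·58.5 = 367.6 rad/s.
Step 2 — Component impedances:
  Z1: Z = R = 10 Ω
  Z2: Z = R = 70.4 Ω
  Z3: Z = 1/(jωC) = -j/(ω·C) = 0 - j3013 Ω
  Z4: Z = 1/(jωC) = -j/(ω·C) = 0 - j9191 Ω
  Z5: Z = 1/(jωC) = -j/(ω·C) = 0 - j1.402e+05 Ω
Step 3 — Bridge requires nodal analysis (the Z5 bridge couples midpoints C and D, so the two paths cannot be reduced to a simple series/parallel combination). Setting node B to ground and injecting 1 A at node A, the 3-node admittance system at A, C, D solves to V_A = Z_AB = 80.4 - j0.5303 Ω = 80.4∠-0.4° Ω.
Step 4 — Source phasor: V = 28.8∠-60.0° V = 14.4 - j24.94 V.
Step 5 — Current: I = V / Z = 0.1812 - j0.309 A = 0.3582∠-59.6° A.
Step 6 — Complex power: S = V·I* = 10.32 - j0.06805 VA.
Step 7 — Real power: P = Re(S) = 10.32 W.
Step 8 — Reactive power: Q = Im(S) = -0.06805 VAR.
Step 9 — Apparent power: |S| = 10.32 VA.
Step 10 — Power factor: PF = P/|S| = 1 (leading).

(a) P = 10.32 W  (b) Q = -0.06805 VAR  (c) S = 10.32 VA  (d) PF = 1 (leading)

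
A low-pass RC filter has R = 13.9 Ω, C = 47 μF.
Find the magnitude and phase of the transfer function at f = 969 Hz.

Step 1 — Angular frequency: ω = 2π·969 = 6088 rad/s.
Step 2 — Transfer function: H(jω) = 1/(1 + jωRC).
Step 3 — Denominator: 1 + jωRC = 1 + j·6088·13.9·4.7e-05 = 1 + j3.978.
Step 4 — H = 0.05945 - j0.2365.
Step 5 — Magnitude: |H| = 0.2438 (-12.3 dB); phase: φ = -75.9°.

|H| = 0.2438 (-12.3 dB), φ = -75.9°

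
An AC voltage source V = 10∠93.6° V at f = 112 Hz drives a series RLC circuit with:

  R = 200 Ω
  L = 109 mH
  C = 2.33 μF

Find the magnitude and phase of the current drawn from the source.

Step 1 — Angular frequency: ω = 2π·f = 2π·112 = 703.7 rad/s.
Step 2 — Component impedances:
  R: Z = R = 200 Ω
  L: Z = jωL = j·703.7·0.109 = 0 + j76.71 Ω
  C: Z = 1/(jωC) = -j/(ω·C) = 0 - j609.9 Ω
Step 3 — Series combination: Z_total = R + L + C = 200 - j533.2 Ω = 569.5∠-69.4° Ω.
Step 4 — Source phasor: V = 10∠93.6° V = -0.6279 + j9.98 V.
Step 5 — Ohm's law: I = V / Z_total = (-0.6279 + j9.98) / (200 - j533.2) = -0.0168 + j0.005123 A.
Step 6 — Convert to polar: |I| = 0.01756 A, ∠I = 163.0°.

I = 0.01756∠163.0° A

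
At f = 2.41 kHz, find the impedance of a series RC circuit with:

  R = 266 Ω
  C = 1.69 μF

Step 1 — Angular frequency: ω = 2π·f = 2π·2410 = 1.514e+04 rad/s.
Step 2 — Component impedances:
  R: Z = R = 266 Ω
  C: Z = 1/(jωC) = -j/(ω·C) = 0 - j39.08 Ω
Step 3 — Series combination: Z_total = R + C = 266 - j39.08 Ω = 268.9∠-8.4° Ω.

Z = 266 - j39.08 Ω = 268.9∠-8.4° Ω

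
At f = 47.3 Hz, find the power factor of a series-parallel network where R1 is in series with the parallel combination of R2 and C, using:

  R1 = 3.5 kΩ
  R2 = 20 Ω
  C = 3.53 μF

Step 1 — Angular frequency: ω = 2π·f = 2π·47.3 = 297.2 rad/s.
Step 2 — Component impedances:
  R1: Z = R = 3500 Ω
  R2: Z = R = 20 Ω
  C: Z = 1/(jωC) = -j/(ω·C) = 0 - j953.2 Ω
Step 3 — Parallel branch: R2 || C = 1/(1/R2 + 1/C) = 19.99 - j0.4195 Ω.
Step 4 — Series with R1: Z_total = R1 + (R2 || C) = 3520 - j0.4195 Ω = 3520∠-0.0° Ω.
Step 5 — Power factor: PF = cos(φ) = Re(Z)/|Z| = 3520/3520 = 1.
Step 6 — Type: Im(Z) = -0.4195 ⇒ leading (phase φ = -0.0°).

PF = 1 (leading, φ = -0.0°)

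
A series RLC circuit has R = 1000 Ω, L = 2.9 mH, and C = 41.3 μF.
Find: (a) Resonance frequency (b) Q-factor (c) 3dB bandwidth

Step 1 — Resonance condition Im(Z)=0 gives ω₀ = 1/√(LC).
Step 2 — ω₀ = 1/√(0.0029·4.13e-05) = 2890 rad/s.
Step 3 — f₀ = ω₀/(2π) = 459.9 Hz.
Step 4 — Series Q: Q = ω₀L/R = 2890·0.0029/1000 = 0.00838.
Step 5 — 3dB bandwidth: Δω = ω₀/Q = 3.448e+05 rad/s; BW = Δω/(2π) = 5.488e+04 Hz.

(a) f₀ = 459.9 Hz  (b) Q = 0.00838  (c) BW = 5.488e+04 Hz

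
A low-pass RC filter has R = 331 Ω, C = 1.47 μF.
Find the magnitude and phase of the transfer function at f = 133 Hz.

Step 1 — Angular frequency: ω = 2π·133 = 835.7 rad/s.
Step 2 — Transfer function: H(jω) = 1/(1 + jωRC).
Step 3 — Denominator: 1 + jωRC = 1 + j·835.7·331·1.47e-06 = 1 + j0.4066.
Step 4 — H = 0.8581 - j0.3489.
Step 5 — Magnitude: |H| = 0.9264 (-0.7 dB); phase: φ = -22.1°.

|H| = 0.9264 (-0.7 dB), φ = -22.1°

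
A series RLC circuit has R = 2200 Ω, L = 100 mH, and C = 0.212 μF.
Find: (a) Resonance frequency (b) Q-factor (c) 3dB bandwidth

Step 1 — Resonance: ω₀ = 1/√(LC) = 1/√(0.1·2.12e-07) = 6868 rad/s.
Step 2 — f₀ = ω₀/(2π) = 1093 Hz.
Step 3 — Series Q: Q = ω₀L/R = 6868·0.1/2200 = 0.3122.
Step 4 — Bandwidth: Δω = ω₀/Q = 2.2e+04 rad/s; BW = Δω/(2π) = 3501 Hz.

(a) f₀ = 1093 Hz  (b) Q = 0.3122  (c) BW = 3501 Hz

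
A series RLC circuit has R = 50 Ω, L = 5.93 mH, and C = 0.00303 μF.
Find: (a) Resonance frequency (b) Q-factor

Step 1 — Resonance condition Im(Z)=0 gives ω₀ = 1/√(LC).
Step 2 — ω₀ = 1/√(0.00593·3.03e-09) = 2.359e+05 rad/s.
Step 3 — f₀ = ω₀/(2π) = 3.755e+04 Hz.
Step 4 — Series Q: Q = ω₀L/R = 2.359e+05·0.00593/50 = 27.98.

(a) f₀ = 3.755e+04 Hz  (b) Q = 27.98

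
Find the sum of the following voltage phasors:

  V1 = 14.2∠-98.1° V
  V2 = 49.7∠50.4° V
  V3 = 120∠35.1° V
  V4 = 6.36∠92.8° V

Step 1 — Convert each phasor to rectangular form:
  V1 = 14.2·(cos(-98.1°) + j·sin(-98.1°)) = -2.001 - j14.06 V
  V2 = 49.7·(cos(50.4°) + j·sin(50.4°)) = 31.68 + j38.29 V
  V3 = 120·(cos(35.1°) + j·sin(35.1°)) = 98.18 + j69 V
  V4 = 6.36·(cos(92.8°) + j·sin(92.8°)) = -0.3107 + j6.352 V
Step 2 — Sum components: V_total = 127.5 + j99.59 V.
Step 3 — Convert to polar: |V_total| = 161.8 V, ∠V_total = 38.0°.

V_total = 161.8∠38.0° V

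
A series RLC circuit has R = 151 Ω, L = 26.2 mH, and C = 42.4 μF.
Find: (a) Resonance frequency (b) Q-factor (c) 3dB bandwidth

Step 1 — Resonance: ω₀ = 1/√(LC) = 1/√(0.0262·4.24e-05) = 948.8 rad/s.
Step 2 — f₀ = ω₀/(2π) = 151 Hz.
Step 3 — Series Q: Q = ω₀L/R = 948.8·0.0262/151 = 0.1646.
Step 4 — Bandwidth: Δω = ω₀/Q = 5763 rad/s; BW = Δω/(2π) = 917.3 Hz.

(a) f₀ = 151 Hz  (b) Q = 0.1646  (c) BW = 917.3 Hz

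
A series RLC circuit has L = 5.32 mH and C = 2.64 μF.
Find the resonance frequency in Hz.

Step 1 — Resonance condition Im(Z)=0 gives ω₀ = 1/√(LC).
Step 2 — ω₀ = 1/√(0.00532·2.64e-06) = 8438 rad/s.
Step 3 — f₀ = ω₀/(2π) = 1343 Hz.

f₀ = 1343 Hz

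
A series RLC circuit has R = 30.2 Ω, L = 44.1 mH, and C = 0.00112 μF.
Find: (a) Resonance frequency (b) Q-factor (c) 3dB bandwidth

Step 1 — Resonance: ω₀ = 1/√(LC) = 1/√(0.0441·1.12e-09) = 1.423e+05 rad/s.
Step 2 — f₀ = ω₀/(2π) = 2.265e+04 Hz.
Step 3 — Series Q: Q = ω₀L/R = 1.423e+05·0.0441/30.2 = 207.8.
Step 4 — Bandwidth: Δω = ω₀/Q = 684.8 rad/s; BW = Δω/(2π) = 109 Hz.

(a) f₀ = 2.265e+04 Hz  (b) Q = 207.8  (c) BW = 109 Hz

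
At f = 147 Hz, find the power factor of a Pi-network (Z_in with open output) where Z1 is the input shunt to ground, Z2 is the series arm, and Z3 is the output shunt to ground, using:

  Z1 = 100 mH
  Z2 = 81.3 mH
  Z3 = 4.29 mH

Step 1 — Angular frequency: ω = 2π·f = 2π·147 = 923.6 rad/s.
Step 2 — Component impedances:
  Z1: Z = jωL = j·923.6·0.1 = 0 + j92.36 Ω
  Z2: Z = jωL = j·923.6·0.0813 = 0 + j75.09 Ω
  Z3: Z = jωL = j·923.6·0.00429 = 0 + j3.962 Ω
Step 3 — With open output, the series arm Z2 and the output shunt Z3 appear in series to ground: Z2 + Z3 = 0 + j79.05 Ω.
Step 4 — Parallel with input shunt Z1: Z_in = Z1 || (Z2 + Z3) = 0 + j42.6 Ω = 42.6∠90.0° Ω.
Step 5 — Power factor: PF = cos(φ) = Re(Z)/|Z| = -0/42.6 = -0.
Step 6 — Type: Im(Z) = 42.6 ⇒ lagging (phase φ = 90.0°).

PF = -0 (lagging, φ = 90.0°)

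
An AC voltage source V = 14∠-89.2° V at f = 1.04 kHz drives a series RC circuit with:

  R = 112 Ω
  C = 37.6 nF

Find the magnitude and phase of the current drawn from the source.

Step 1 — Angular frequency: ω = 2π·f = 2π·1040 = 6535 rad/s.
Step 2 — Component impedances:
  R: Z = R = 112 Ω
  C: Z = 1/(jωC) = -j/(ω·C) = 0 - j4070 Ω
Step 3 — Series combination: Z_total = R + C = 112 - j4070 Ω = 4072∠-88.4° Ω.
Step 4 — Source phasor: V = 14∠-89.2° V = 0.1955 - j14 V.
Step 5 — Ohm's law: I = V / Z_total = (0.1955 - j14) / (112 - j4070) = 0.003438 - j4.658e-05 A.
Step 6 — Convert to polar: |I| = 0.003438 A, ∠I = -0.8°.

I = 0.003438∠-0.8° A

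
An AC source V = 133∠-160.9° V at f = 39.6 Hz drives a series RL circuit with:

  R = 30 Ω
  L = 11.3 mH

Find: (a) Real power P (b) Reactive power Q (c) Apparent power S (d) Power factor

Step 1 — Angular frequency: ω = 2π·f = 2π·39.6 = 248.8 rad/s.
Step 2 — Component impedances:
  R: Z = R = 30 Ω
  L: Z = jωL = j·248.8·0.0113 = 0 + j2.812 Ω
Step 3 — Series combination: Z_total = R + L = 30 + j2.812 Ω = 30.13∠5.4° Ω.
Step 4 — Source phasor: V = 133∠-160.9° V = -125.7 - j43.52 V.
Step 5 — Current: I = V / Z = -4.288 - j1.049 A = 4.414∠-166.3° A.
Step 6 — Complex power: S = V·I* = 584.5 + j54.78 VA.
Step 7 — Real power: P = Re(S) = 584.5 W.
Step 8 — Reactive power: Q = Im(S) = 54.78 VAR.
Step 9 — Apparent power: |S| = 587.1 VA.
Step 10 — Power factor: PF = P/|S| = 0.9956 (lagging).

(a) P = 584.5 W  (b) Q = 54.78 VAR  (c) S = 587.1 VA  (d) PF = 0.9956 (lagging)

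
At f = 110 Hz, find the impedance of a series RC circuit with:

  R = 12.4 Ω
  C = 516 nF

Step 1 — Angular frequency: ω = 2π·f = 2π·110 = 691.2 rad/s.
Step 2 — Component impedances:
  R: Z = R = 12.4 Ω
  C: Z = 1/(jωC) = -j/(ω·C) = 0 - j2804 Ω
Step 3 — Series combination: Z_total = R + C = 12.4 - j2804 Ω = 2804∠-89.7° Ω.

Z = 12.4 - j2804 Ω = 2804∠-89.7° Ω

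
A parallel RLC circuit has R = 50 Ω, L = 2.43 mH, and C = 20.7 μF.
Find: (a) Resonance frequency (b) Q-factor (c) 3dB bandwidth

Step 1 — Resonance: ω₀ = 1/√(LC) = 1/√(0.00243·2.07e-05) = 4459 rad/s.
Step 2 — f₀ = ω₀/(2π) = 709.6 Hz.
Step 3 — Parallel Q: Q = R/(ω₀L) = 50/(4459·0.00243) = 4.615.
Step 4 — Bandwidth: Δω = ω₀/Q = 966.2 rad/s; BW = Δω/(2π) = 153.8 Hz.

(a) f₀ = 709.6 Hz  (b) Q = 4.615  (c) BW = 153.8 Hz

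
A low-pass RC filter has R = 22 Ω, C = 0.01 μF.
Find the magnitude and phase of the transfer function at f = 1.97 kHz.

Step 1 — Angular frequency: ω = 2π·1970 = 1.238e+04 rad/s.
Step 2 — Transfer function: H(jω) = 1/(1 + jωRC).
Step 3 — Denominator: 1 + jωRC = 1 + j·1.238e+04·22·1e-08 = 1 + j0.002723.
Step 4 — H = 1 - j0.002723.
Step 5 — Magnitude: |H| = 1 (-0.0 dB); phase: φ = -0.2°.

|H| = 1 (-0.0 dB), φ = -0.2°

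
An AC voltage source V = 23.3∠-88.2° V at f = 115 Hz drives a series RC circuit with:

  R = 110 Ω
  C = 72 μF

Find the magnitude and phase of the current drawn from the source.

Step 1 — Angular frequency: ω = 2π·f = 2π·115 = 722.6 rad/s.
Step 2 — Component impedances:
  R: Z = R = 110 Ω
  C: Z = 1/(jωC) = -j/(ω·C) = 0 - j19.22 Ω
Step 3 — Series combination: Z_total = R + C = 110 - j19.22 Ω = 111.7∠-9.9° Ω.
Step 4 — Source phasor: V = 23.3∠-88.2° V = 0.7319 - j23.29 V.
Step 5 — Ohm's law: I = V / Z_total = (0.7319 - j23.29) / (110 - j19.22) = 0.04236 - j0.2043 A.
Step 6 — Convert to polar: |I| = 0.2087 A, ∠I = -78.3°.

I = 0.2087∠-78.3° A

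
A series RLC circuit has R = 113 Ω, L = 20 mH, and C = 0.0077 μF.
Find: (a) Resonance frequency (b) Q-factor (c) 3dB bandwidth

Step 1 — Resonance condition Im(Z)=0 gives ω₀ = 1/√(LC).
Step 2 — ω₀ = 1/√(0.02·7.7e-09) = 8.058e+04 rad/s.
Step 3 — f₀ = ω₀/(2π) = 1.283e+04 Hz.
Step 4 — Series Q: Q = ω₀L/R = 8.058e+04·0.02/113 = 14.26.
Step 5 — 3dB bandwidth: Δω = ω₀/Q = 5650 rad/s; BW = Δω/(2π) = 899.2 Hz.

(a) f₀ = 1.283e+04 Hz  (b) Q = 14.26  (c) BW = 899.2 Hz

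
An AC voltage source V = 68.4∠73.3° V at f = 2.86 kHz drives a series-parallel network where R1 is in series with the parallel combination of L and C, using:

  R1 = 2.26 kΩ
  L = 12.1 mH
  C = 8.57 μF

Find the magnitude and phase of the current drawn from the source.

Step 1 — Angular frequency: ω = 2π·f = 2π·2860 = 1.797e+04 rad/s.
Step 2 — Component impedances:
  R1: Z = R = 2260 Ω
  L: Z = jωL = j·1.797e+04·0.0121 = 0 + j217.4 Ω
  C: Z = 1/(jωC) = -j/(ω·C) = 0 - j6.493 Ω
Step 3 — Parallel branch: L || C = 1/(1/L + 1/C) = 0 - j6.693 Ω.
Step 4 — Series with R1: Z_total = R1 + (L || C) = 2260 - j6.693 Ω = 2260∠-0.2° Ω.
Step 5 — Source phasor: V = 68.4∠73.3° V = 19.66 + j65.52 V.
Step 6 — Ohm's law: I = V / Z_total = (19.66 + j65.52) / (2260 - j6.693) = 0.008611 + j0.02901 A.
Step 7 — Convert to polar: |I| = 0.03027 A, ∠I = 73.5°.

I = 0.03027∠73.5° A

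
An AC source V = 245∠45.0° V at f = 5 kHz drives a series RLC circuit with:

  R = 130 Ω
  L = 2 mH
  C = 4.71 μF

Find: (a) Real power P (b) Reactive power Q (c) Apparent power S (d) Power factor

Step 1 — Angular frequency: ω = 2π·f = 2π·5000 = 3.142e+04 rad/s.
Step 2 — Component impedances:
  R: Z = R = 130 Ω
  L: Z = jωL = j·3.142e+04·0.002 = 0 + j62.83 Ω
  C: Z = 1/(jωC) = -j/(ω·C) = 0 - j6.758 Ω
Step 3 — Series combination: Z_total = R + L + C = 130 + j56.07 Ω = 141.6∠23.3° Ω.
Step 4 — Source phasor: V = 245∠45.0° V = 173.2 + j173.2 V.
Step 5 — Current: I = V / Z = 1.608 + j0.6389 A = 1.73∠21.7° A.
Step 6 — Complex power: S = V·I* = 389.3 + j167.9 VA.
Step 7 — Real power: P = Re(S) = 389.3 W.
Step 8 — Reactive power: Q = Im(S) = 167.9 VAR.
Step 9 — Apparent power: |S| = 424 VA.
Step 10 — Power factor: PF = P/|S| = 0.9182 (lagging).

(a) P = 389.3 W  (b) Q = 167.9 VAR  (c) S = 424 VA  (d) PF = 0.9182 (lagging)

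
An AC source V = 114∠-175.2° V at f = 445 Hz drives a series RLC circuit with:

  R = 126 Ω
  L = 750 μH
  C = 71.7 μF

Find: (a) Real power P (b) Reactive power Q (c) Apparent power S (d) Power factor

Step 1 — Angular frequency: ω = 2π·f = 2π·445 = 2796 rad/s.
Step 2 — Component impedances:
  R: Z = R = 126 Ω
  L: Z = jωL = j·2796·0.00075 = 0 + j2.097 Ω
  C: Z = 1/(jωC) = -j/(ω·C) = 0 - j4.988 Ω
Step 3 — Series combination: Z_total = R + L + C = 126 - j2.891 Ω = 126∠-1.3° Ω.
Step 4 — Source phasor: V = 114∠-175.2° V = -113.6 - j9.539 V.
Step 5 — Current: I = V / Z = -0.8994 - j0.09635 A = 0.9045∠-173.9° A.
Step 6 — Complex power: S = V·I* = 103.1 - j2.365 VA.
Step 7 — Real power: P = Re(S) = 103.1 W.
Step 8 — Reactive power: Q = Im(S) = -2.365 VAR.
Step 9 — Apparent power: |S| = 103.1 VA.
Step 10 — Power factor: PF = P/|S| = 0.9997 (leading).

(a) P = 103.1 W  (b) Q = -2.365 VAR  (c) S = 103.1 VA  (d) PF = 0.9997 (leading)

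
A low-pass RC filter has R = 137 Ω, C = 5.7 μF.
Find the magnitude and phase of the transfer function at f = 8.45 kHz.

Step 1 — Angular frequency: ω = 2π·8450 = 5.309e+04 rad/s.
Step 2 — Transfer function: H(jω) = 1/(1 + jωRC).
Step 3 — Denominator: 1 + jωRC = 1 + j·5.309e+04·137·5.7e-06 = 1 + j41.46.
Step 4 — H = 0.0005814 - j0.02411.
Step 5 — Magnitude: |H| = 0.02411 (-32.4 dB); phase: φ = -88.6°.

|H| = 0.02411 (-32.4 dB), φ = -88.6°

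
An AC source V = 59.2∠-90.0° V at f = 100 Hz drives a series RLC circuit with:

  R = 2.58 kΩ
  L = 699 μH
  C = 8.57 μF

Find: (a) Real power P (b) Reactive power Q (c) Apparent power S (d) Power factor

Step 1 — Angular frequency: ω = 2π·f = 2π·100 = 628.3 rad/s.
Step 2 — Component impedances:
  R: Z = R = 2580 Ω
  L: Z = jωL = j·628.3·0.000699 = 0 + j0.4392 Ω
  C: Z = 1/(jωC) = -j/(ω·C) = 0 - j185.7 Ω
Step 3 — Series combination: Z_total = R + L + C = 2580 - j185.3 Ω = 2587∠-4.1° Ω.
Step 4 — Source phasor: V = 59.2∠-90.0° V = 0 - j59.2 V.
Step 5 — Current: I = V / Z = 0.001639 - j0.02283 A = 0.02289∠-85.9° A.
Step 6 — Complex power: S = V·I* = 1.351 - j0.09705 VA.
Step 7 — Real power: P = Re(S) = 1.351 W.
Step 8 — Reactive power: Q = Im(S) = -0.09705 VAR.
Step 9 — Apparent power: |S| = 1.355 VA.
Step 10 — Power factor: PF = P/|S| = 0.9974 (leading).

(a) P = 1.351 W  (b) Q = -0.09705 VAR  (c) S = 1.355 VA  (d) PF = 0.9974 (leading)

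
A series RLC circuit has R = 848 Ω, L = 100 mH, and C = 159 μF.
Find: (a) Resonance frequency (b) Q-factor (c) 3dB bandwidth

Step 1 — Resonance condition Im(Z)=0 gives ω₀ = 1/√(LC).
Step 2 — ω₀ = 1/√(0.1·0.000159) = 250.8 rad/s.
Step 3 — f₀ = ω₀/(2π) = 39.91 Hz.
Step 4 — Series Q: Q = ω₀L/R = 250.8·0.1/848 = 0.02957.
Step 5 — 3dB bandwidth: Δω = ω₀/Q = 8480 rad/s; BW = Δω/(2π) = 1350 Hz.

(a) f₀ = 39.91 Hz  (b) Q = 0.02957  (c) BW = 1350 Hz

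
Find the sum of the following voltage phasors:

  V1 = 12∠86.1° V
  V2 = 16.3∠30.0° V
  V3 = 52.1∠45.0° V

Step 1 — Convert each phasor to rectangular form:
  V1 = 12·(cos(86.1°) + j·sin(86.1°)) = 0.8162 + j11.97 V
  V2 = 16.3·(cos(30.0°) + j·sin(30.0°)) = 14.12 + j8.15 V
  V3 = 52.1·(cos(45.0°) + j·sin(45.0°)) = 36.84 + j36.84 V
Step 2 — Sum components: V_total = 51.77 + j56.96 V.
Step 3 — Convert to polar: |V_total| = 76.97 V, ∠V_total = 47.7°.

V_total = 76.97∠47.7° V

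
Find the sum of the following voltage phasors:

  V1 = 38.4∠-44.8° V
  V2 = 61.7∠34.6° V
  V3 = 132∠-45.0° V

Step 1 — Convert each phasor to rectangular form:
  V1 = 38.4·(cos(-44.8°) + j·sin(-44.8°)) = 27.25 - j27.06 V
  V2 = 61.7·(cos(34.6°) + j·sin(34.6°)) = 50.79 + j35.04 V
  V3 = 132·(cos(-45.0°) + j·sin(-45.0°)) = 93.34 - j93.34 V
Step 2 — Sum components: V_total = 171.4 - j85.36 V.
Step 3 — Convert to polar: |V_total| = 191.5 V, ∠V_total = -26.5°.

V_total = 191.5∠-26.5° V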